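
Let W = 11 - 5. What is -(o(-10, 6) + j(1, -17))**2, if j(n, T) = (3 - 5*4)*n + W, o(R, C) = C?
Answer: -25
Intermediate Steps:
W = 6
j(n, T) = 6 - 17*n (j(n, T) = (3 - 5*4)*n + 6 = (3 - 20)*n + 6 = -17*n + 6 = 6 - 17*n)
-(o(-10, 6) + j(1, -17))**2 = -(6 + (6 - 17*1))**2 = -(6 + (6 - 17))**2 = -(6 - 11)**2 = -1*(-5)**2 = -1*25 = -25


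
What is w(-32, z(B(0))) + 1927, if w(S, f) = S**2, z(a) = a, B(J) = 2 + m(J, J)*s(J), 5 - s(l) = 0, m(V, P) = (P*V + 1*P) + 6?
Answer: 2951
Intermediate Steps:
m(V, P) = 6 + P + P*V (m(V, P) = (P*V + P) + 6 = (P + P*V) + 6 = 6 + P + P*V)
s(l) = 5 (s(l) = 5 - 1*0 = 5 + 0 = 5)
B(J) = 32 + 5*J + 5*J**2 (B(J) = 2 + (6 + J + J*J)*5 = 2 + (6 + J + J**2)*5 = 2 + (30 + 5*J + 5*J**2) = 32 + 5*J + 5*J**2)
w(-32, z(B(0))) + 1927 = (-32)**2 + 1927 = 1024 + 1927 = 2951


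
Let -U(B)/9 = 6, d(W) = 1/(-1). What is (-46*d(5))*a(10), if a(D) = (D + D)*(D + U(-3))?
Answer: -40480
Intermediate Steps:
d(W) = -1
U(B) = -54 (U(B) = -9*6 = -54)
a(D) = 2*D*(-54 + D) (a(D) = (D + D)*(D - 54) = (2*D)*(-54 + D) = 2*D*(-54 + D))
(-46*d(5))*a(10) = (-46*(-1))*(2*10*(-54 + 10)) = 46*(2*10*(-44)) = 46*(-880) = -40480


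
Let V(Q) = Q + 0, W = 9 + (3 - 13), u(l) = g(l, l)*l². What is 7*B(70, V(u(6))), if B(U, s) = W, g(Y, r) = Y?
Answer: -7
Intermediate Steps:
u(l) = l³ (u(l) = l*l² = l³)
W = -1 (W = 9 - 10 = -1)
V(Q) = Q
B(U, s) = -1
7*B(70, V(u(6))) = 7*(-1) = -7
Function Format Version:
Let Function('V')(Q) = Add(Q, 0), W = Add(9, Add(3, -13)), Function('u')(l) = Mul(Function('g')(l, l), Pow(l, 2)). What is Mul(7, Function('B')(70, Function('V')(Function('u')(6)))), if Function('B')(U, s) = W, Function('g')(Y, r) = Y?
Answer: -7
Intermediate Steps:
Function('u')(l) = Pow(l, 3) (Function('u')(l) = Mul(l, Pow(l, 2)) = Pow(l, 3))
W = -1 (W = Add(9, -10) = -1)
Function('V')(Q) = Q
Function('B')(U, s) = -1
Mul(7, Function('B')(70, Function('V')(Function('u')(6)))) = Mul(7, -1) = -7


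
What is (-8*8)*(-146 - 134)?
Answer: 17920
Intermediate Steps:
(-8*8)*(-146 - 134) = -64*(-280) = 17920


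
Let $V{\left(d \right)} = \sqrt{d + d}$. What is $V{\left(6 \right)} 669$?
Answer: $1338 \sqrt{3} \approx 2317.5$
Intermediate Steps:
$V{\left(d \right)} = \sqrt{2} \sqrt{d}$ ($V{\left(d \right)} = \sqrt{2 d} = \sqrt{2} \sqrt{d}$)
$V{\left(6 \right)} 669 = \sqrt{2} \sqrt{6} \cdot 669 = 2 \sqrt{3} \cdot 669 = 1338 \sqrt{3}$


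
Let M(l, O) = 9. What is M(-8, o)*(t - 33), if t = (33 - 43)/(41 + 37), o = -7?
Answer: -3876/13 ≈ -298.15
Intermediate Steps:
t = -5/39 (t = -10/78 = -10*1/78 = -5/39 ≈ -0.12821)
M(-8, o)*(t - 33) = 9*(-5/39 - 33) = 9*(-1292/39) = -3876/13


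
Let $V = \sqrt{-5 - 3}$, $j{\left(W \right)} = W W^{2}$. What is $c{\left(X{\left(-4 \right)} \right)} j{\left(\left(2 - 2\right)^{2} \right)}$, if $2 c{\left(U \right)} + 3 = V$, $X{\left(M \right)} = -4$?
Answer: $0$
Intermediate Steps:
$j{\left(W \right)} = W^{3}$
$V = 2 i \sqrt{2}$ ($V = \sqrt{-8} = 2 i \sqrt{2} \approx 2.8284 i$)
$c{\left(U \right)} = - \frac{3}{2} + i \sqrt{2}$ ($c{\left(U \right)} = - \frac{3}{2} + \frac{2 i \sqrt{2}}{2} = - \frac{3}{2} + i \sqrt{2}$)
$c{\left(X{\left(-4 \right)} \right)} j{\left(\left(2 - 2\right)^{2} \right)} = \left(- \frac{3}{2} + i \sqrt{2}\right) \left(\left(2 - 2\right)^{2}\right)^{3} = \left(- \frac{3}{2} + i \sqrt{2}\right) \left(0^{2}\right)^{3} = \left(- \frac{3}{2} + i \sqrt{2}\right) 0^{3} = \left(- \frac{3}{2} + i \sqrt{2}\right) 0 = 0$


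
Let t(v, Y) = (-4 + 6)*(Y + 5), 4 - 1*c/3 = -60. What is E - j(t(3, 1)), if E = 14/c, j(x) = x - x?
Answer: 7/96 ≈ 0.072917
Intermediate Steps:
c = 192 (c = 12 - 3*(-60) = 12 + 180 = 192)
t(v, Y) = 10 + 2*Y (t(v, Y) = 2*(5 + Y) = 10 + 2*Y)
j(x) = 0
E = 7/96 (E = 14/192 = (1/192)*14 = 7/96 ≈ 0.072917)
E - j(t(3, 1)) = 7/96 - 1*0 = 7/96 + 0 = 7/96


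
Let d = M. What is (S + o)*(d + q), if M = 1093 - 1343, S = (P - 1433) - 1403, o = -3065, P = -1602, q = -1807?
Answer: 15433671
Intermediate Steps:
S = -4438 (S = (-1602 - 1433) - 1403 = -3035 - 1403 = -4438)
M = -250
d = -250
(S + o)*(d + q) = (-4438 - 3065)*(-250 - 1807) = -7503*(-2057) = 15433671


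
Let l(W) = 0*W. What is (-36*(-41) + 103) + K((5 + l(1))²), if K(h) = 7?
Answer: 1586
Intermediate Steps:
l(W) = 0
(-36*(-41) + 103) + K((5 + l(1))²) = (-36*(-41) + 103) + 7 = (1476 + 103) + 7 = 1579 + 7 = 1586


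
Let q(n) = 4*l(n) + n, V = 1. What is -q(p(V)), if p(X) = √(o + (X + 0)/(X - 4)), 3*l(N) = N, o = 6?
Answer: -7*√51/9 ≈ -5.5544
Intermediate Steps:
l(N) = N/3
p(X) = √(6 + X/(-4 + X)) (p(X) = √(6 + (X + 0)/(X - 4)) = √(6 + X/(-4 + X)))
q(n) = 7*n/3 (q(n) = 4*(n/3) + n = 4*n/3 + n = 7*n/3)
-q(p(V)) = -7*√((-24 + 7*1)/(-4 + 1))/3 = -7*√((-24 + 7)/(-3))/3 = -7*√(-⅓*(-17))/3 = -7*√(17/3)/3 = -7*√51/3/3 = -7*√51/9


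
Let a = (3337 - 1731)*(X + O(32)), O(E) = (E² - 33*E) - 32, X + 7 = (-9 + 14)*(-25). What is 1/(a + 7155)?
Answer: -1/307621 ≈ -3.2508e-6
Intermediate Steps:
X = -132 (X = -7 + (-9 + 14)*(-25) = -7 + 5*(-25) = -7 - 125 = -132)
O(E) = -32 + E² - 33*E
a = -314776 (a = (3337 - 1731)*(-132 + (-32 + 32² - 33*32)) = 1606*(-132 + (-32 + 1024 - 1056)) = 1606*(-132 - 64) = 1606*(-196) = -314776)
1/(a + 7155) = 1/(-314776 + 7155) = 1/(-307621) = -1/307621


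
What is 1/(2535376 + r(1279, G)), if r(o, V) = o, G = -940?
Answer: 1/2536655 ≈ 3.9422e-7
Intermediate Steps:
1/(2535376 + r(1279, G)) = 1/(2535376 + 1279) = 1/2536655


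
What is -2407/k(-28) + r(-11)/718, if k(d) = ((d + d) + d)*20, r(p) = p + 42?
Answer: 890153/603120 ≈ 1.4759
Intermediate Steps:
r(p) = 42 + p
k(d) = 60*d (k(d) = (2*d + d)*20 = (3*d)*20 = 60*d)
-2407/k(-28) + r(-11)/718 = -2407/(60*(-28)) + (42 - 11)/718 = -2407/(-1680) + 31*(1/718) = -2407*(-1/1680) + 31/718 = 2407/1680 + 31/718 = 890153/603120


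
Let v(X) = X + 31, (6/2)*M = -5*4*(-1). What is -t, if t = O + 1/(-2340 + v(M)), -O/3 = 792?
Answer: 16411035/6907 ≈ 2376.0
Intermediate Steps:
M = 20/3 (M = (-5*4*(-1))/3 = (-20*(-1))/3 = (1/3)*20 = 20/3 ≈ 6.6667)
v(X) = 31 + X
O = -2376 (O = -3*792 = -2376)
t = -16411035/6907 (t = -2376 + 1/(-2340 + (31 + 20/3)) = -2376 + 1/(-2340 + 113/3) = -2376 + 1/(-6907/3) = -2376 - 3/6907 = -16411035/6907 ≈ -2376.0)
-t = -1*(-16411035/6907) = 16411035/6907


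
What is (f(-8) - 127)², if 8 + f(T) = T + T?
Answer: 22801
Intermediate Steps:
f(T) = -8 + 2*T (f(T) = -8 + (T + T) = -8 + 2*T)
(f(-8) - 127)² = ((-8 + 2*(-8)) - 127)² = ((-8 - 16) - 127)² = (-24 - 127)² = (-151)² = 22801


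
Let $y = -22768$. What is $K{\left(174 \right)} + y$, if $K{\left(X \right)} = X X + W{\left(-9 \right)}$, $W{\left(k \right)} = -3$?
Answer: $7505$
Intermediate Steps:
$K{\left(X \right)} = -3 + X^{2}$ ($K{\left(X \right)} = X X - 3 = X^{2} - 3 = -3 + X^{2}$)
$K{\left(174 \right)} + y = \left(-3 + 174^{2}\right) - 22768 = \left(-3 + 30276\right) - 22768 = 30273 - 22768 = 7505$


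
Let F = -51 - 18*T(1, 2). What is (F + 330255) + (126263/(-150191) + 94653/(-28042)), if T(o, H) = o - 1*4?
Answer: 1390915337817907/4211656022 ≈ 3.3025e+5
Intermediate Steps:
T(o, H) = -4 + o (T(o, H) = o - 4 = -4 + o)
F = 3 (F = -51 - 18*(-4 + 1) = -51 - 18*(-3) = -51 + 54 = 3)
(F + 330255) + (126263/(-150191) + 94653/(-28042)) = (3 + 330255) + (126263/(-150191) + 94653/(-28042)) = 330258 + (126263*(-1/150191) + 94653*(-1/28042)) = 330258 + (-126263/150191 - 94653/28042) = 330258 - 17756695769/4211656022 = 1390915337817907/4211656022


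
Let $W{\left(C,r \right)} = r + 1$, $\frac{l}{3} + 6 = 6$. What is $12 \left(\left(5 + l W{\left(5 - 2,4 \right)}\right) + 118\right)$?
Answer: $1476$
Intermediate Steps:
$l = 0$ ($l = -18 + 3 \cdot 6 = -18 + 18 = 0$)
$W{\left(C,r \right)} = 1 + r$
$12 \left(\left(5 + l W{\left(5 - 2,4 \right)}\right) + 118\right) = 12 \left(\left(5 + 0 \left(1 + 4\right)\right) + 118\right) = 12 \left(\left(5 + 0 \cdot 5\right) + 118\right) = 12 \left(\left(5 + 0\right) + 118\right) = 12 \left(5 + 118\right) = 12 \cdot 123 = 1476$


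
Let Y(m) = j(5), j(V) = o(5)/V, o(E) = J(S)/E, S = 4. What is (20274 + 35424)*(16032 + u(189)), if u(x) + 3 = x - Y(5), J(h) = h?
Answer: 22582531308/25 ≈ 9.0330e+8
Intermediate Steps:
o(E) = 4/E
j(V) = 4/(5*V) (j(V) = (4/5)/V = (4*(⅕))/V = 4/(5*V))
Y(m) = 4/25 (Y(m) = (⅘)/5 = (⅘)*(⅕) = 4/25)
u(x) = -79/25 + x (u(x) = -3 + (x - 1*4/25) = -3 + (x - 4/25) = -3 + (-4/25 + x) = -79/25 + x)
(20274 + 35424)*(16032 + u(189)) = (20274 + 35424)*(16032 + (-79/25 + 189)) = 55698*(16032 + 4646/25) = 55698*(405446/25) = 22582531308/25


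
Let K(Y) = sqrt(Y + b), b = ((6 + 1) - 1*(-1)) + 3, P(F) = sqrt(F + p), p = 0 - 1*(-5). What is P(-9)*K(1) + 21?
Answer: 21 + 4*I*sqrt(3) ≈ 21.0 + 6.9282*I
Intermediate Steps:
p = 5 (p = 0 + 5 = 5)
P(F) = sqrt(5 + F) (P(F) = sqrt(F + 5) = sqrt(5 + F))
b = 11 (b = (7 + 1) + 3 = 8 + 3 = 11)
K(Y) = sqrt(11 + Y) (K(Y) = sqrt(Y + 11) = sqrt(11 + Y))
P(-9)*K(1) + 21 = sqrt(5 - 9)*sqrt(11 + 1) + 21 = sqrt(-4)*sqrt(12) + 21 = (2*I)*(2*sqrt(3)) + 21 = 4*I*sqrt(3) + 21 = 21 + 4*I*sqrt(3)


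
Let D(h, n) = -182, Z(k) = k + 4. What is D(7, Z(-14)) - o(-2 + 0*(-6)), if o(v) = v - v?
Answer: -182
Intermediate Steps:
Z(k) = 4 + k
o(v) = 0
D(7, Z(-14)) - o(-2 + 0*(-6)) = -182 - 1*0 = -182 + 0 = -182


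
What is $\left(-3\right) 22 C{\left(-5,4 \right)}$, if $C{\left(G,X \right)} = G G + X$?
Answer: $-1914$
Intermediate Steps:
$C{\left(G,X \right)} = X + G^{2}$ ($C{\left(G,X \right)} = G^{2} + X = X + G^{2}$)
$\left(-3\right) 22 C{\left(-5,4 \right)} = \left(-3\right) 22 \left(4 + \left(-5\right)^{2}\right) = - 66 \left(4 + 25\right) = \left(-66\right) 29 = -1914$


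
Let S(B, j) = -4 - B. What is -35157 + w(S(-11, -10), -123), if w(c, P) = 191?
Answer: -34966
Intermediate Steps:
-35157 + w(S(-11, -10), -123) = -35157 + 191 = -34966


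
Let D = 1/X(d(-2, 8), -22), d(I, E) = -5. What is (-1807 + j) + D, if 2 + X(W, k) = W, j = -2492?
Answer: -30094/7 ≈ -4299.1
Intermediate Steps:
X(W, k) = -2 + W
D = -1/7 (D = 1/(-2 - 5) = 1/(-7) = -1/7 ≈ -0.14286)
(-1807 + j) + D = (-1807 - 2492) - 1/7 = -4299 - 1/7 = -30094/7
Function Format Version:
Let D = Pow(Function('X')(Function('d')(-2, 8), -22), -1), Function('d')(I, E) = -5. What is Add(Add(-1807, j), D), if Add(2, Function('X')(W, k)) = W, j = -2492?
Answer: Rational(-30094, 7) ≈ -4299.1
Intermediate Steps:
Function('X')(W, k) = Add(-2, W)
D = Rational(-1, 7) (D = Pow(Add(-2, -5), -1) = Pow(-7, -1) = Rational(-1, 7) ≈ -0.14286)
Add(Add(-1807, j), D) = Add(Add(-1807, -2492), Rational(-1, 7)) = Add(-4299, Rational(-1, 7)) = Rational(-30094, 7)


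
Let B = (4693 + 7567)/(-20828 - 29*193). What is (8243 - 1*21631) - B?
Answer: -70753128/5285 ≈ -13388.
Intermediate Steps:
B = -2452/5285 (B = 12260/(-20828 - 5597) = 12260/(-26425) = 12260*(-1/26425) = -2452/5285 ≈ -0.46395)
(8243 - 1*21631) - B = (8243 - 1*21631) - 1*(-2452/5285) = (8243 - 21631) + 2452/5285 = -13388 + 2452/5285 = -70753128/5285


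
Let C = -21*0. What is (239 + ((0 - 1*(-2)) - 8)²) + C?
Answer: 275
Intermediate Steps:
C = 0
(239 + ((0 - 1*(-2)) - 8)²) + C = (239 + ((0 - 1*(-2)) - 8)²) + 0 = (239 + ((0 + 2) - 8)²) + 0 = (239 + (2 - 8)²) + 0 = (239 + (-6)²) + 0 = (239 + 36) + 0 = 275 + 0 = 275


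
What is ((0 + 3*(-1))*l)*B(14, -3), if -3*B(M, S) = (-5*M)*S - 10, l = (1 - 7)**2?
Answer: 7200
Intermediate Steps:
l = 36 (l = (-6)**2 = 36)
B(M, S) = 10/3 + 5*M*S/3 (B(M, S) = -((-5*M)*S - 10)/3 = -(-5*M*S - 10)/3 = -(-10 - 5*M*S)/3 = 10/3 + 5*M*S/3)
((0 + 3*(-1))*l)*B(14, -3) = ((0 + 3*(-1))*36)*(10/3 + (5/3)*14*(-3)) = ((0 - 3)*36)*(10/3 - 70) = -3*36*(-200/3) = -108*(-200/3) = 7200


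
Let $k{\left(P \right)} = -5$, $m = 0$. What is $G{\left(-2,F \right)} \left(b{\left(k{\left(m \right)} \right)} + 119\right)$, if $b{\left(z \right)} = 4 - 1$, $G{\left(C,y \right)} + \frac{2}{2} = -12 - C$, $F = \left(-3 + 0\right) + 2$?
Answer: $-1342$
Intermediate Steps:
$F = -1$ ($F = -3 + 2 = -1$)
$G{\left(C,y \right)} = -13 - C$ ($G{\left(C,y \right)} = -1 - \left(12 + C\right) = -13 - C$)
$b{\left(z \right)} = 3$
$G{\left(-2,F \right)} \left(b{\left(k{\left(m \right)} \right)} + 119\right) = \left(-13 - -2\right) \left(3 + 119\right) = \left(-13 + 2\right) 122 = \left(-11\right) 122 = -1342$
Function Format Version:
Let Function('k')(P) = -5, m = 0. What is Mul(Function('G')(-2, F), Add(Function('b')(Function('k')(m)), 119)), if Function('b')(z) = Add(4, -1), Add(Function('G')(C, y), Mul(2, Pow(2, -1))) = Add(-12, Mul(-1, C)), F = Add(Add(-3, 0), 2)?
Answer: -1342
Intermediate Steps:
F = -1 (F = Add(-3, 2) = -1)
Function('G')(C, y) = Add(-13, Mul(-1, C)) (Function('G')(C, y) = Add(-1, Add(-12, Mul(-1, C))) = Add(-13, Mul(-1, C)))
Function('b')(z) = 3
Mul(Function('G')(-2, F), Add(Function('b')(Function('k')(m)), 119)) = Mul(Add(-13, Mul(-1, -2)), Add(3, 119)) = Mul(Add(-13, 2), 122) = Mul(-11, 122) = -1342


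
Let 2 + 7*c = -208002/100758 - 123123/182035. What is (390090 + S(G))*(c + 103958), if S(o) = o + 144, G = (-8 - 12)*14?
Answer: 17703274852522368056/436701965 ≈ 4.0539e+10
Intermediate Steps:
G = -280 (G = -20*14 = -280)
S(o) = 144 + o
c = -295755906/436701965 (c = -2/7 + (-208002/100758 - 123123/182035)/7 = -2/7 + (-208002*1/100758 - 123123*1/182035)/7 = -2/7 + (-34667/16793 - 17589/26005)/7 = -2/7 + (⅐)*(-170983916/62385995) = -2/7 - 170983916/436701965 = -295755906/436701965 ≈ -0.67725)
(390090 + S(G))*(c + 103958) = (390090 + (144 - 280))*(-295755906/436701965 + 103958) = (390090 - 136)*(45398367121564/436701965) = 389954*(45398367121564/436701965) = 17703274852522368056/436701965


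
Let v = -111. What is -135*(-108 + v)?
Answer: 29565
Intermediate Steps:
-135*(-108 + v) = -135*(-108 - 111) = -135*(-219) = 29565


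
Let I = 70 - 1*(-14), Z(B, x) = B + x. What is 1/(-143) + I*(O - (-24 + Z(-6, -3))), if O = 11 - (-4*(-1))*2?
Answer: 432431/143 ≈ 3024.0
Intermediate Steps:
I = 84 (I = 70 + 14 = 84)
O = 3 (O = 11 - 4*2 = 11 - 1*8 = 11 - 8 = 3)
1/(-143) + I*(O - (-24 + Z(-6, -3))) = 1/(-143) + 84*(3 - (-24 + (-6 - 3))) = -1/143 + 84*(3 - (-24 - 9)) = -1/143 + 84*(3 - 1*(-33)) = -1/143 + 84*(3 + 33) = -1/143 + 84*36 = -1/143 + 3024 = 432431/143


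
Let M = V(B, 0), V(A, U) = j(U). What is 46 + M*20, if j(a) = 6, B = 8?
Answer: 166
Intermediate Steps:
V(A, U) = 6
M = 6
46 + M*20 = 46 + 6*20 = 46 + 120 = 166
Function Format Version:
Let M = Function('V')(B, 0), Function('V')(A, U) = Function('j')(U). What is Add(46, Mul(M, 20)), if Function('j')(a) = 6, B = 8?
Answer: 166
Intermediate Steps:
Function('V')(A, U) = 6
M = 6
Add(46, Mul(M, 20)) = Add(46, Mul(6, 20)) = Add(46, 120) = 166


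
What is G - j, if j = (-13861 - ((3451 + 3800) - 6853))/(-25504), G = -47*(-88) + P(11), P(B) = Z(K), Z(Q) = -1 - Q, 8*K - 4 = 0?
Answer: 105432029/25504 ≈ 4133.9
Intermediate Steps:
K = 1/2 (K = 1/2 + (1/8)*0 = 1/2 + 0 = 1/2 ≈ 0.50000)
P(B) = -3/2 (P(B) = -1 - 1*1/2 = -1 - 1/2 = -3/2)
G = 8269/2 (G = -47*(-88) - 3/2 = 4136 - 3/2 = 8269/2 ≈ 4134.5)
j = 14259/25504 (j = (-13861 - (7251 - 6853))*(-1/25504) = (-13861 - 1*398)*(-1/25504) = (-13861 - 398)*(-1/25504) = -14259*(-1/25504) = 14259/25504 ≈ 0.55909)
G - j = 8269/2 - 1*14259/25504 = 8269/2 - 14259/25504 = 105432029/25504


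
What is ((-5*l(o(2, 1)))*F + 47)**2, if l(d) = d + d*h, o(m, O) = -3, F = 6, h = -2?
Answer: 1849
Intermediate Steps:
l(d) = -d (l(d) = d + d*(-2) = d - 2*d = -d)
((-5*l(o(2, 1)))*F + 47)**2 = (-(-5)*(-3)*6 + 47)**2 = (-5*3*6 + 47)**2 = (-15*6 + 47)**2 = (-90 + 47)**2 = (-43)**2 = 1849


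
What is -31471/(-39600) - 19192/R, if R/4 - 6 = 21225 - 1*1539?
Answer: 1085167/1969200 ≈ 0.55107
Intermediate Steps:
R = 78768 (R = 24 + 4*(21225 - 1*1539) = 24 + 4*(21225 - 1539) = 24 + 4*19686 = 24 + 78744 = 78768)
-31471/(-39600) - 19192/R = -31471/(-39600) - 19192/78768 = -31471*(-1/39600) - 19192*1/78768 = 2861/3600 - 2399/9846 = 1085167/1969200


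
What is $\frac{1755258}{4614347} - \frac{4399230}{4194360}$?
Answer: $- \frac{431246326931}{645141082764} \approx -0.66845$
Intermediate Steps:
$\frac{1755258}{4614347} - \frac{4399230}{4194360} = 1755258 \cdot \frac{1}{4614347} - \frac{146641}{139812} = \frac{1755258}{4614347} - \frac{146641}{139812} = - \frac{431246326931}{645141082764}$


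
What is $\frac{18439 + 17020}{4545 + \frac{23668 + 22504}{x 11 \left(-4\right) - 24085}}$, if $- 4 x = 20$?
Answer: $\frac{846229035}{108420253} \approx 7.8051$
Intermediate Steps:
$x = -5$ ($x = \left(- \frac{1}{4}\right) 20 = -5$)
$\frac{18439 + 17020}{4545 + \frac{23668 + 22504}{x 11 \left(-4\right) - 24085}} = \frac{18439 + 17020}{4545 + \frac{23668 + 22504}{\left(-5\right) 11 \left(-4\right) - 24085}} = \frac{35459}{4545 + \frac{46172}{\left(-55\right) \left(-4\right) - 24085}} = \frac{35459}{4545 + \frac{46172}{220 - 24085}} = \frac{35459}{4545 + \frac{46172}{-23865}} = \frac{35459}{4545 + 46172 \left(- \frac{1}{23865}\right)} = \frac{35459}{4545 - \frac{46172}{23865}} = \frac{35459}{\frac{108420253}{23865}} = 35459 \cdot \frac{23865}{108420253} = \frac{846229035}{108420253}$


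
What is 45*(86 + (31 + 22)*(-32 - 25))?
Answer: -132075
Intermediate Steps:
45*(86 + (31 + 22)*(-32 - 25)) = 45*(86 + 53*(-57)) = 45*(86 - 3021) = 45*(-2935) = -132075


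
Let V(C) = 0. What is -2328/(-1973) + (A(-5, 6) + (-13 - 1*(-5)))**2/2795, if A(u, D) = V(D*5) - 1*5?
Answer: 526169/424195 ≈ 1.2404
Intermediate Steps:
A(u, D) = -5 (A(u, D) = 0 - 1*5 = 0 - 5 = -5)
-2328/(-1973) + (A(-5, 6) + (-13 - 1*(-5)))**2/2795 = -2328/(-1973) + (-5 + (-13 - 1*(-5)))**2/2795 = -2328*(-1/1973) + (-5 + (-13 + 5))**2*(1/2795) = 2328/1973 + (-5 - 8)**2*(1/2795) = 2328/1973 + (-13)**2*(1/2795) = 2328/1973 + 169*(1/2795) = 2328/1973 + 13/215 = 526169/424195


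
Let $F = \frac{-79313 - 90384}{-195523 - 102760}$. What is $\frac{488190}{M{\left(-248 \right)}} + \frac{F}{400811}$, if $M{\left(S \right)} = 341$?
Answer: $\frac{58365607994638147}{40768291661933} \approx 1431.6$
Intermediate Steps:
$F = \frac{169697}{298283}$ ($F = \frac{-79313 - 90384}{-298283} = \left(-169697\right) \left(- \frac{1}{298283}\right) = \frac{169697}{298283} \approx 0.56891$)
$\frac{488190}{M{\left(-248 \right)}} + \frac{F}{400811} = \frac{488190}{341} + \frac{169697}{298283 \cdot 400811} = 488190 \cdot \frac{1}{341} + \frac{169697}{298283} \cdot \frac{1}{400811} = \frac{488190}{341} + \frac{169697}{119555107513} = \frac{58365607994638147}{40768291661933}$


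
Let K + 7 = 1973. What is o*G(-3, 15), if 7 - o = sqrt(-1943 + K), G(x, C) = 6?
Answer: 42 - 6*sqrt(23) ≈ 13.225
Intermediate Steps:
K = 1966 (K = -7 + 1973 = 1966)
o = 7 - sqrt(23) (o = 7 - sqrt(-1943 + 1966) = 7 - sqrt(23) ≈ 2.2042)
o*G(-3, 15) = (7 - sqrt(23))*6 = 42 - 6*sqrt(23)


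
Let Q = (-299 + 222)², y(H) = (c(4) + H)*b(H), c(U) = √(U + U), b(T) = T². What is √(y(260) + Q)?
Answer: √(17581929 + 135200*√2) ≈ 4215.8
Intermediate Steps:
c(U) = √2*√U (c(U) = √(2*U) = √2*√U)
y(H) = H²*(H + 2*√2) (y(H) = (√2*√4 + H)*H² = (√2*2 + H)*H² = (2*√2 + H)*H² = (H + 2*√2)*H² = H²*(H + 2*√2))
Q = 5929 (Q = (-77)² = 5929)
√(y(260) + Q) = √(260²*(260 + 2*√2) + 5929) = √(67600*(260 + 2*√2) + 5929) = √((17576000 + 135200*√2) + 5929) = √(17581929 + 135200*√2)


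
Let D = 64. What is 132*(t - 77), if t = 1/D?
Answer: -162591/16 ≈ -10162.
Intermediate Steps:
t = 1/64 ≈ 0.015625
132*(t - 77) = 132*(1/64 - 77) = 132*(-4927/64) = -162591/16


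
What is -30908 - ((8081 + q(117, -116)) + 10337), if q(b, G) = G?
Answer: -49210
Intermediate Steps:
-30908 - ((8081 + q(117, -116)) + 10337) = -30908 - ((8081 - 116) + 10337) = -30908 - (7965 + 10337) = -30908 - 1*18302 = -30908 - 18302 = -49210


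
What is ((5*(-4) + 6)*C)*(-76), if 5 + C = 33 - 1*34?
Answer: -6384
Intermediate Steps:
C = -6 (C = -5 + (33 - 1*34) = -5 + (33 - 34) = -5 - 1 = -6)
((5*(-4) + 6)*C)*(-76) = ((5*(-4) + 6)*(-6))*(-76) = ((-20 + 6)*(-6))*(-76) = -14*(-6)*(-76) = 84*(-76) = -6384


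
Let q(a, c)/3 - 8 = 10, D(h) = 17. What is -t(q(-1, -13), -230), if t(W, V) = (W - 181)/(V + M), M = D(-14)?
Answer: -127/213 ≈ -0.59624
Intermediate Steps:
q(a, c) = 54 (q(a, c) = 24 + 3*10 = 24 + 30 = 54)
M = 17
t(W, V) = (-181 + W)/(17 + V) (t(W, V) = (W - 181)/(V + 17) = (-181 + W)/(17 + V))
-t(q(-1, -13), -230) = -(-181 + 54)/(17 - 230) = -(-127)/(-213) = -(-1)*(-127)/213 = -1*127/213 = -127/213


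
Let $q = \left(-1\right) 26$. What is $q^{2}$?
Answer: $676$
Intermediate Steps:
$q = -26$
$q^{2} = \left(-26\right)^{2} = 676$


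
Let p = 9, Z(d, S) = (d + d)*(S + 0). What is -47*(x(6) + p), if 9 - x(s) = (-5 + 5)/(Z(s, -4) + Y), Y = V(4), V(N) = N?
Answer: -846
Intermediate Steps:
Z(d, S) = 2*S*d (Z(d, S) = (2*d)*S = 2*S*d)
Y = 4
x(s) = 9 (x(s) = 9 - (-5 + 5)/(2*(-4)*s + 4) = 9 - 0/(-8*s + 4) = 9 - 0/(4 - 8*s) = 9 - 1*0 = 9 + 0 = 9)
-47*(x(6) + p) = -47*(9 + 9) = -47*18 = -846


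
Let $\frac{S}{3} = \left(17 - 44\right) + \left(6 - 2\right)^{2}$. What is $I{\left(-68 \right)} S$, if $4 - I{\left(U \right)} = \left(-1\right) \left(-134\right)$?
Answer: $4290$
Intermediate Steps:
$S = -33$ ($S = 3 \left(\left(17 - 44\right) + \left(6 - 2\right)^{2}\right) = 3 \left(-27 + 4^{2}\right) = 3 \left(-27 + 16\right) = 3 \left(-11\right) = -33$)
$I{\left(U \right)} = -130$ ($I{\left(U \right)} = 4 - \left(-1\right) \left(-134\right) = 4 - 134 = -130$)
$I{\left(-68 \right)} S = \left(-130\right) \left(-33\right) = 4290$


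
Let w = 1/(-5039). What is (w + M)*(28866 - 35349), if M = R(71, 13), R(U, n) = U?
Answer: -2319409944/5039 ≈ -4.6029e+5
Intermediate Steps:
M = 71
w = -1/5039 ≈ -0.00019845
(w + M)*(28866 - 35349) = (-1/5039 + 71)*(28866 - 35349) = (357768/5039)*(-6483) = -2319409944/5039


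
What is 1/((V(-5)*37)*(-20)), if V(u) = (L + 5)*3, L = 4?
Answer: -1/19980 ≈ -5.0050e-5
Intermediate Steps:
V(u) = 27 (V(u) = (4 + 5)*3 = 9*3 = 27)
1/((V(-5)*37)*(-20)) = 1/((27*37)*(-20)) = 1/(999*(-20)) = 1/(-19980) = -1/19980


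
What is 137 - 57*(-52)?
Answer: 3101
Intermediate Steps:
137 - 57*(-52) = 137 + 2964 = 3101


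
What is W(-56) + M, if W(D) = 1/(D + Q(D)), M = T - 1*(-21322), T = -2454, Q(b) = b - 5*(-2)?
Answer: 1924535/102 ≈ 18868.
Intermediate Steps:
Q(b) = 10 + b (Q(b) = b + 10 = 10 + b)
M = 18868 (M = -2454 - 1*(-21322) = -2454 + 21322 = 18868)
W(D) = 1/(10 + 2*D) (W(D) = 1/(D + (10 + D)) = 1/(10 + 2*D))
W(-56) + M = 1/(2*(5 - 56)) + 18868 = (1/2)/(-51) + 18868 = (1/2)*(-1/51) + 18868 = -1/102 + 18868 = 1924535/102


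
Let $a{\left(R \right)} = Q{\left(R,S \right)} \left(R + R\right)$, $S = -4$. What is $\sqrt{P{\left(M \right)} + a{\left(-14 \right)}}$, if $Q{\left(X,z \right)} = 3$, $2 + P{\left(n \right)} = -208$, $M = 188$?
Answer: $7 i \sqrt{6} \approx 17.146 i$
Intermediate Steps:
$P{\left(n \right)} = -210$ ($P{\left(n \right)} = -2 - 208 = -210$)
$a{\left(R \right)} = 6 R$ ($a{\left(R \right)} = 3 \left(R + R\right) = 3 \cdot 2 R = 6 R$)
$\sqrt{P{\left(M \right)} + a{\left(-14 \right)}} = \sqrt{-210 + 6 \left(-14\right)} = \sqrt{-210 - 84} = \sqrt{-294} = 7 i \sqrt{6}$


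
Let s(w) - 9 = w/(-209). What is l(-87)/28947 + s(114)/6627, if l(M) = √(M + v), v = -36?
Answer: 31/24299 + I*√123/28947 ≈ 0.0012758 + 0.00038313*I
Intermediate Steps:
s(w) = 9 - w/209 (s(w) = 9 + w/(-209) = 9 + w*(-1/209) = 9 - w/209)
l(M) = √(-36 + M) (l(M) = √(M - 36) = √(-36 + M))
l(-87)/28947 + s(114)/6627 = √(-36 - 87)/28947 + (9 - 1/209*114)/6627 = √(-123)*(1/28947) + (9 - 6/11)*(1/6627) = (I*√123)*(1/28947) + (93/11)*(1/6627) = I*√123/28947 + 31/24299 = 31/24299 + I*√123/28947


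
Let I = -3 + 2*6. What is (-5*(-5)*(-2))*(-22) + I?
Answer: 1109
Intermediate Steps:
I = 9 (I = -3 + 12 = 9)
(-5*(-5)*(-2))*(-22) + I = (-5*(-5)*(-2))*(-22) + 9 = (25*(-2))*(-22) + 9 = -50*(-22) + 9 = 1100 + 9 = 1109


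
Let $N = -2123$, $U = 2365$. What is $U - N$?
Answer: $4488$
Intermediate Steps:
$U - N = 2365 - -2123 = 2365 + 2123 = 4488$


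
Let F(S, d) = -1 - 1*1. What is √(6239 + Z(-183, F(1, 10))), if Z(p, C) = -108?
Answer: √6131 ≈ 78.301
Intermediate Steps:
F(S, d) = -2 (F(S, d) = -1 - 1 = -2)
√(6239 + Z(-183, F(1, 10))) = √(6239 - 108) = √6131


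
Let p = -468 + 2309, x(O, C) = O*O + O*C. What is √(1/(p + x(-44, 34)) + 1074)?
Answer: √5587982395/2281 ≈ 32.772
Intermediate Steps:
x(O, C) = O² + C*O
p = 1841
√(1/(p + x(-44, 34)) + 1074) = √(1/(1841 - 44*(34 - 44)) + 1074) = √(1/(1841 - 44*(-10)) + 1074) = √(1/(1841 + 440) + 1074) = √(1/2281 + 1074) = √(2449795/2281) = √5587982395/2281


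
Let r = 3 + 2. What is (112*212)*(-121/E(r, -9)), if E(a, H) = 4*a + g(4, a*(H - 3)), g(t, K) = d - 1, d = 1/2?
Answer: -5746048/39 ≈ -1.4733e+5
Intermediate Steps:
d = ½ ≈ 0.50000
r = 5
g(t, K) = -½ (g(t, K) = ½ - 1 = -½)
E(a, H) = -½ + 4*a (E(a, H) = 4*a - ½ = -½ + 4*a)
(112*212)*(-121/E(r, -9)) = (112*212)*(-121/(-½ + 4*5)) = 23744*(-121/(-½ + 20)) = 23744*(-121/39/2) = 23744*(-121*2/39) = 23744*(-242/39) = -5746048/39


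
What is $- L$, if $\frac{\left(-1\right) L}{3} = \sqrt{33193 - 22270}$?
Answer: $3 \sqrt{10923} \approx 313.54$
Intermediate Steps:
$L = - 3 \sqrt{10923}$ ($L = - 3 \sqrt{33193 - 22270} = - 3 \sqrt{10923} \approx -313.54$)
$- L = - \left(-3\right) \sqrt{10923} = 3 \sqrt{10923}$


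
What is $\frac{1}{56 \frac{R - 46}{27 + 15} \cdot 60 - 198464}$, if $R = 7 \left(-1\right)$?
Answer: $- \frac{1}{202704} \approx -4.9333 \cdot 10^{-6}$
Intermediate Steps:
$R = -7$
$\frac{1}{56 \frac{R - 46}{27 + 15} \cdot 60 - 198464} = \frac{1}{56 \frac{-7 - 46}{27 + 15} \cdot 60 - 198464} = \frac{1}{56 \left(- \frac{53}{42}\right) 60 - 198464} = \frac{1}{\left(- \frac{212}{3}\right) 60 - 198464} = \frac{1}{-4240 - 198464} = \frac{1}{-202704} = - \frac{1}{202704}$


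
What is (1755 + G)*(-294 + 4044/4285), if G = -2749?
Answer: 1248211524/4285 ≈ 2.9130e+5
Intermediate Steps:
(1755 + G)*(-294 + 4044/4285) = (1755 - 2749)*(-294 + 4044/4285) = -994*(-294 + 4044*(1/4285)) = -994*(-294 + 4044/4285) = -994*(-1255746/4285) = 1248211524/4285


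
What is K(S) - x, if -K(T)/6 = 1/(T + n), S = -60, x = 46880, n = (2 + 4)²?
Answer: -187519/4 ≈ -46880.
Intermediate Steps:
n = 36 (n = 6² = 36)
K(T) = -6/(36 + T) (K(T) = -6/(T + 36) = -6/(36 + T))
K(S) - x = -6/(36 - 60) - 1*46880 = -6/(-24) - 46880 = -6*(-1/24) - 46880 = ¼ - 46880 = -187519/4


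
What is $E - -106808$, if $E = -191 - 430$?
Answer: $106187$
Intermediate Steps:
$E = -621$
$E - -106808 = -621 - -106808 = -621 + 106808 = 106187$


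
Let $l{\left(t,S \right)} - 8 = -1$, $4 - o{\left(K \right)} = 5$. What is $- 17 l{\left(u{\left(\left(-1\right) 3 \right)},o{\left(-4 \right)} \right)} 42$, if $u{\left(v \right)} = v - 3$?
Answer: $-4998$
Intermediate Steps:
$o{\left(K \right)} = -1$ ($o{\left(K \right)} = 4 - 5 = -1$)
$u{\left(v \right)} = -3 + v$ ($u{\left(v \right)} = v - 3 = -3 + v$)
$l{\left(t,S \right)} = 7$ ($l{\left(t,S \right)} = 8 - 1 = 7$)
$- 17 l{\left(u{\left(\left(-1\right) 3 \right)},o{\left(-4 \right)} \right)} 42 = \left(-17\right) 7 \cdot 42 = \left(-119\right) 42 = -4998$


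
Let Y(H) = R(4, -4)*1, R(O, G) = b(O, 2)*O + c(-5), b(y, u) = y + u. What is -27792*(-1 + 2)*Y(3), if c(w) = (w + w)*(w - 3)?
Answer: -2890368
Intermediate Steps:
c(w) = 2*w*(-3 + w) (c(w) = (2*w)*(-3 + w) = 2*w*(-3 + w))
b(y, u) = u + y
R(O, G) = 80 + O*(2 + O) (R(O, G) = (2 + O)*O + 2*(-5)*(-3 - 5) = O*(2 + O) + 2*(-5)*(-8) = O*(2 + O) + 80 = 80 + O*(2 + O))
Y(H) = 104 (Y(H) = (80 + 4*(2 + 4))*1 = (80 + 4*6)*1 = (80 + 24)*1 = 104*1 = 104)
-27792*(-1 + 2)*Y(3) = -27792*(-1 + 2)*104 = -27792*104 = -2890368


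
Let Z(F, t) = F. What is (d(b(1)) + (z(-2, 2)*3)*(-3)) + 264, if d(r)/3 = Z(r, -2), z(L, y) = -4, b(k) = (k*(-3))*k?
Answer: 291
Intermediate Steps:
b(k) = -3*k² (b(k) = (-3*k)*k = -3*k²)
d(r) = 3*r
(d(b(1)) + (z(-2, 2)*3)*(-3)) + 264 = (3*(-3*1²) - 4*3*(-3)) + 264 = (3*(-3*1) - 12*(-3)) + 264 = (3*(-3) + 36) + 264 = (-9 + 36) + 264 = 27 + 264 = 291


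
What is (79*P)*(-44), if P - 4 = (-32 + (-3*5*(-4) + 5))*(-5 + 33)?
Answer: -3225728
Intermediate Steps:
P = 928 (P = 4 + (-32 + (-3*5*(-4) + 5))*(-5 + 33) = 4 + (-32 + (-15*(-4) + 5))*28 = 4 + (-32 + (60 + 5))*28 = 4 + (-32 + 65)*28 = 4 + 33*28 = 4 + 924 = 928)
(79*P)*(-44) = (79*928)*(-44) = 73312*(-44) = -3225728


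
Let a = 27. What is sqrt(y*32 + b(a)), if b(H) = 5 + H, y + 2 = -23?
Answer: 16*I*sqrt(3) ≈ 27.713*I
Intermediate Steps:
y = -25 (y = -2 - 23 = -25)
sqrt(y*32 + b(a)) = sqrt(-25*32 + (5 + 27)) = sqrt(-800 + 32) = sqrt(-768) = 16*I*sqrt(3)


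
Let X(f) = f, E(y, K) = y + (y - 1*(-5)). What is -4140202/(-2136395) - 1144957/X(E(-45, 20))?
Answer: 489286465437/36318715 ≈ 13472.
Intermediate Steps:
E(y, K) = 5 + 2*y (E(y, K) = y + (y + 5) = y + (5 + y) = 5 + 2*y)
-4140202/(-2136395) - 1144957/X(E(-45, 20)) = -4140202/(-2136395) - 1144957/(5 + 2*(-45)) = -4140202*(-1/2136395) - 1144957/(5 - 90) = 4140202/2136395 - 1144957/(-85) = 4140202/2136395 - 1144957*(-1/85) = 4140202/2136395 + 1144957/85 = 489286465437/36318715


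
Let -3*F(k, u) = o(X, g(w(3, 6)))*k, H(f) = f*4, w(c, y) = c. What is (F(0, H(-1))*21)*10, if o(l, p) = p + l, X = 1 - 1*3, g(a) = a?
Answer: 0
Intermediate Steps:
X = -2 (X = 1 - 3 = -2)
H(f) = 4*f
o(l, p) = l + p
F(k, u) = -k/3 (F(k, u) = -(-2 + 3)*k/3 = -k/3)
(F(0, H(-1))*21)*10 = (-⅓*0*21)*10 = (0*21)*10 = 0*10 = 0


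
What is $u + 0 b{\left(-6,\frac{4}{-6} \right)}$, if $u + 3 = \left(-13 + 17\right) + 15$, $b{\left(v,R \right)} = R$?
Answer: $16$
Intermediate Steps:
$u = 16$ ($u = -3 + \left(\left(-13 + 17\right) + 15\right) = -3 + \left(4 + 15\right) = -3 + 19 = 16$)
$u + 0 b{\left(-6,\frac{4}{-6} \right)} = 16 + 0 \frac{4}{-6} = 16 + 0 \cdot 4 \left(- \frac{1}{6}\right) = 16 + 0 \left(- \frac{2}{3}\right) = 16 + 0 = 16$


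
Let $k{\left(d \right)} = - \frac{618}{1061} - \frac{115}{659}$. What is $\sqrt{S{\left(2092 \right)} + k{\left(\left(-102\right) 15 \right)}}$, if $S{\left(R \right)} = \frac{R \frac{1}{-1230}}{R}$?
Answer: $\frac{i \sqrt{560480147495355930}}{860014770} \approx 0.87051 i$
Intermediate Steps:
$S{\left(R \right)} = - \frac{1}{1230}$ ($S{\left(R \right)} = \frac{R \left(- \frac{1}{1230}\right)}{R} = \frac{\left(- \frac{1}{1230}\right) R}{R} = - \frac{1}{1230}$)
$k{\left(d \right)} = - \frac{529277}{699199}$ ($k{\left(d \right)} = \left(-618\right) \frac{1}{1061} - \frac{115}{659} = - \frac{618}{1061} - \frac{115}{659} = - \frac{529277}{699199}$)
$\sqrt{S{\left(2092 \right)} + k{\left(\left(-102\right) 15 \right)}} = \sqrt{- \frac{1}{1230} - \frac{529277}{699199}} = \sqrt{- \frac{651709909}{860014770}} = \frac{i \sqrt{560480147495355930}}{860014770}$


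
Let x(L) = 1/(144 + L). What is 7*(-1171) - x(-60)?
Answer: -688549/84 ≈ -8197.0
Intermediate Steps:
7*(-1171) - x(-60) = 7*(-1171) - 1/(144 - 60) = -8197 - 1/84 = -688549/84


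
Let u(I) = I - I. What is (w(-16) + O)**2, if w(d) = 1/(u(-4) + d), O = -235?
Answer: 14145121/256 ≈ 55254.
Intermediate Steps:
u(I) = 0
w(d) = 1/d (w(d) = 1/(0 + d) = 1/d)
(w(-16) + O)**2 = (1/(-16) - 235)**2 = (-1/16 - 235)**2 = (-3761/16)**2 = 14145121/256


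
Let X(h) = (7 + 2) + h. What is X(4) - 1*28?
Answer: -15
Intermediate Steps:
X(h) = 9 + h
X(4) - 1*28 = (9 + 4) - 1*28 = 13 - 28 = -15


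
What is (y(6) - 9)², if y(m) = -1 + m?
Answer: 16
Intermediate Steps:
(y(6) - 9)² = ((-1 + 6) - 9)² = (5 - 9)² = (-4)² = 16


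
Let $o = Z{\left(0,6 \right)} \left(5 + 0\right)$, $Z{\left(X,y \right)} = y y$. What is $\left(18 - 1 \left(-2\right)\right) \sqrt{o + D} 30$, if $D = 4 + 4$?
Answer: $1200 \sqrt{47} \approx 8226.8$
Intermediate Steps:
$Z{\left(X,y \right)} = y^{2}$
$o = 180$ ($o = 6^{2} \left(5 + 0\right) = 36 \cdot 5 = 180$)
$D = 8$
$\left(18 - 1 \left(-2\right)\right) \sqrt{o + D} 30 = \left(18 - 1 \left(-2\right)\right) \sqrt{180 + 8} \cdot 30 = \left(18 - -2\right) \sqrt{188} \cdot 30 = \left(18 + 2\right) 2 \sqrt{47} \cdot 30 = 20 \cdot 2 \sqrt{47} \cdot 30 = 40 \sqrt{47} \cdot 30 = 1200 \sqrt{47}$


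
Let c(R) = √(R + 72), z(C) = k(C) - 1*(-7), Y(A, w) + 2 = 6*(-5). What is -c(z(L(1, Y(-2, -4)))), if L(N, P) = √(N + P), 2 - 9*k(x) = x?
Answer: -√(713 - I*√31)/3 ≈ -8.9008 + 0.034752*I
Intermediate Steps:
Y(A, w) = -32 (Y(A, w) = -2 + 6*(-5) = -2 - 30 = -32)
k(x) = 2/9 - x/9
z(C) = 65/9 - C/9 (z(C) = (2/9 - C/9) - 1*(-7) = (2/9 - C/9) + 7 = 65/9 - C/9)
c(R) = √(72 + R)
-c(z(L(1, Y(-2, -4)))) = -√(72 + (65/9 - √(1 - 32)/9)) = -√(72 + (65/9 - I*√31/9)) = -√(713/9 - I*√31/9)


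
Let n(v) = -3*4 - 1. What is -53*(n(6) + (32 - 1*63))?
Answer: 2332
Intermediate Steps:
n(v) = -13 (n(v) = -12 - 1 = -13)
-53*(n(6) + (32 - 1*63)) = -53*(-13 + (32 - 1*63)) = -53*(-13 + (32 - 63)) = -53*(-13 - 31) = -53*(-44) = 2332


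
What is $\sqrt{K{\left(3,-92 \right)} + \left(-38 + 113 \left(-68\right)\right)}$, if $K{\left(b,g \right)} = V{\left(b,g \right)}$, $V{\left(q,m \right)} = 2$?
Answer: $2 i \sqrt{1930} \approx 87.864 i$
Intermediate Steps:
$K{\left(b,g \right)} = 2$
$\sqrt{K{\left(3,-92 \right)} + \left(-38 + 113 \left(-68\right)\right)} = \sqrt{2 + \left(-38 + 113 \left(-68\right)\right)} = \sqrt{2 - 7722} = \sqrt{-7720} = 2 i \sqrt{1930}$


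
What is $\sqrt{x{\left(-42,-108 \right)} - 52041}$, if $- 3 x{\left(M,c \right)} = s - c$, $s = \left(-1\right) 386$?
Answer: $\frac{i \sqrt{467535}}{3} \approx 227.92 i$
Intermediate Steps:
$s = -386$
$x{\left(M,c \right)} = \frac{386}{3} + \frac{c}{3}$ ($x{\left(M,c \right)} = - \frac{-386 - c}{3} = \frac{386}{3} + \frac{c}{3}$)
$\sqrt{x{\left(-42,-108 \right)} - 52041} = \sqrt{\left(\frac{386}{3} + \frac{1}{3} \left(-108\right)\right) - 52041} = \sqrt{\left(\frac{386}{3} - 36\right) - 52041} = \sqrt{\frac{278}{3} - 52041} = \sqrt{- \frac{155845}{3}} = \frac{i \sqrt{467535}}{3}$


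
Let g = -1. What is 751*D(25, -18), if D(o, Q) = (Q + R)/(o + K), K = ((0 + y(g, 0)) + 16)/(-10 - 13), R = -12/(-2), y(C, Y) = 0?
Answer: -207276/559 ≈ -370.80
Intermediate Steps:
R = 6 (R = -12*(-½) = 6)
K = -16/23 (K = ((0 + 0) + 16)/(-10 - 13) = (0 + 16)/(-23) = 16*(-1/23) = -16/23 ≈ -0.69565)
D(o, Q) = (6 + Q)/(-16/23 + o) (D(o, Q) = (Q + 6)/(o - 16/23) = (6 + Q)/(-16/23 + o))
751*D(25, -18) = 751*(23*(6 - 18)/(-16 + 23*25)) = 751*(23*(-12)/(-16 + 575)) = 751*(23*(-12)/559) = 751*(23*(1/559)*(-12)) = 751*(-276/559) = -207276/559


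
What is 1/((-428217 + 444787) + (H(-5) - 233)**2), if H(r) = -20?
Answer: 1/80579 ≈ 1.2410e-5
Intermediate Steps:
1/((-428217 + 444787) + (H(-5) - 233)**2) = 1/((-428217 + 444787) + (-20 - 233)**2) = 1/(16570 + (-253)**2) = 1/(16570 + 64009) = 1/80579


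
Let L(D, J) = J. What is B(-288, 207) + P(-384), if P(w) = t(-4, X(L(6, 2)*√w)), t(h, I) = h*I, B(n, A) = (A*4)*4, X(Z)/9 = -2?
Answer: 3384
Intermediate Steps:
X(Z) = -18 (X(Z) = 9*(-2) = -18)
B(n, A) = 16*A (B(n, A) = (4*A)*4 = 16*A)
t(h, I) = I*h
P(w) = 72 (P(w) = -18*(-4) = 72)
B(-288, 207) + P(-384) = 16*207 + 72 = 3312 + 72 = 3384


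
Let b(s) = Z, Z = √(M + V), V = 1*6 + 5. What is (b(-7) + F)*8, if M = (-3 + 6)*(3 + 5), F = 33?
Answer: 264 + 8*√35 ≈ 311.33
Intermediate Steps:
M = 24 (M = 3*8 = 24)
V = 11 (V = 6 + 5 = 11)
Z = √35 (Z = √(24 + 11) = √35 ≈ 5.9161)
b(s) = √35
(b(-7) + F)*8 = (√35 + 33)*8 = (33 + √35)*8 = 264 + 8*√35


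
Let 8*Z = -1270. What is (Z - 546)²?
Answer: 7946761/16 ≈ 4.9667e+5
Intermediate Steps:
Z = -635/4 (Z = (⅛)*(-1270) = -635/4 ≈ -158.75)
(Z - 546)² = (-635/4 - 546)² = (-2819/4)² = 7946761/16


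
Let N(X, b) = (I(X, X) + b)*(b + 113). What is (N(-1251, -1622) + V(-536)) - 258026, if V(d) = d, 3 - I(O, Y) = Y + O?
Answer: -1591009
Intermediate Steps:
I(O, Y) = 3 - O - Y (I(O, Y) = 3 - (Y + O) = 3 - (O + Y) = 3 + (-O - Y) = 3 - O - Y)
N(X, b) = (113 + b)*(3 + b - 2*X) (N(X, b) = ((3 - X - X) + b)*(b + 113) = ((3 - 2*X) + b)*(113 + b) = (3 + b - 2*X)*(113 + b) = (113 + b)*(3 + b - 2*X))
(N(-1251, -1622) + V(-536)) - 258026 = ((339 + (-1622)² - 226*(-1251) + 116*(-1622) - 2*(-1251)*(-1622)) - 536) - 258026 = ((339 + 2630884 + 282726 - 188152 - 4058244) - 536) - 258026 = (-1332447 - 536) - 258026 = -1332983 - 258026 = -1591009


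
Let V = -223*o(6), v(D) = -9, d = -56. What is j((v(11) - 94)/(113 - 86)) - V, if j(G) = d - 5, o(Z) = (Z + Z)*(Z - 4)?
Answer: 5291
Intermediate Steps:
o(Z) = 2*Z*(-4 + Z) (o(Z) = (2*Z)*(-4 + Z) = 2*Z*(-4 + Z))
j(G) = -61 (j(G) = -56 - 5 = -61)
V = -5352 (V = -446*6*(-4 + 6) = -446*6*2 = -223*24 = -5352)
j((v(11) - 94)/(113 - 86)) - V = -61 - 1*(-5352) = -61 + 5352 = 5291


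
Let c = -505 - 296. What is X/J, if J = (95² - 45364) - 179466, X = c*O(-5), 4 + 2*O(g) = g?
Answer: -2403/143870 ≈ -0.016703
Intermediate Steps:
O(g) = -2 + g/2
c = -801
X = 7209/2 (X = -801*(-2 + (½)*(-5)) = -801*(-2 - 5/2) = -801*(-9/2) = 7209/2 ≈ 3604.5)
J = -215805 (J = (9025 - 45364) - 179466 = -36339 - 179466 = -215805)
X/J = (7209/2)/(-215805) = (7209/2)*(-1/215805) = -2403/143870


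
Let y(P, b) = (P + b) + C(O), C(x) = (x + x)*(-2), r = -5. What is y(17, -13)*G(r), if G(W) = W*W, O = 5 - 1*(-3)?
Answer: -700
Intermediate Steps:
O = 8 (O = 5 + 3 = 8)
G(W) = W²
C(x) = -4*x (C(x) = (2*x)*(-2) = -4*x)
y(P, b) = -32 + P + b (y(P, b) = (P + b) - 4*8 = (P + b) - 32 = -32 + P + b)
y(17, -13)*G(r) = (-32 + 17 - 13)*(-5)² = -28*25 = -700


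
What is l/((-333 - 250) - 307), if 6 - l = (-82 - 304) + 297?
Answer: -19/178 ≈ -0.10674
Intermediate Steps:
l = 95 (l = 6 - ((-82 - 304) + 297) = 6 - (-386 + 297) = 6 - 1*(-89) = 6 + 89 = 95)
l/((-333 - 250) - 307) = 95/((-333 - 250) - 307) = 95/(-583 - 307) = 95/(-890) = 95*(-1/890) = -19/178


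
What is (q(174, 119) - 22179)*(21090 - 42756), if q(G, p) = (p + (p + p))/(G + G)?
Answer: 27869463285/58 ≈ 4.8051e+8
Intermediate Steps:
q(G, p) = 3*p/(2*G) (q(G, p) = (p + 2*p)/((2*G)) = (3*p)*(1/(2*G)) = 3*p/(2*G))
(q(174, 119) - 22179)*(21090 - 42756) = ((3/2)*119/174 - 22179)*(21090 - 42756) = ((3/2)*119*(1/174) - 22179)*(-21666) = (119/116 - 22179)*(-21666) = -2572645/116*(-21666) = 27869463285/58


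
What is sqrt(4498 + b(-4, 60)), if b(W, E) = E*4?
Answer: sqrt(4738) ≈ 68.833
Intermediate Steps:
b(W, E) = 4*E
sqrt(4498 + b(-4, 60)) = sqrt(4498 + 4*60) = sqrt(4498 + 240) = sqrt(4738)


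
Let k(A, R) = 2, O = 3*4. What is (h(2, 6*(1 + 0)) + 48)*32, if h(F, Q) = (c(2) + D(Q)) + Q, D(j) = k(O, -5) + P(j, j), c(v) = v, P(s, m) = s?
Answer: 2048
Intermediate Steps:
O = 12
D(j) = 2 + j
h(F, Q) = 4 + 2*Q (h(F, Q) = (2 + (2 + Q)) + Q = (4 + Q) + Q = 4 + 2*Q)
(h(2, 6*(1 + 0)) + 48)*32 = ((4 + 2*(6*(1 + 0))) + 48)*32 = ((4 + 2*(6*1)) + 48)*32 = ((4 + 2*6) + 48)*32 = ((4 + 12) + 48)*32 = (16 + 48)*32 = 64*32 = 2048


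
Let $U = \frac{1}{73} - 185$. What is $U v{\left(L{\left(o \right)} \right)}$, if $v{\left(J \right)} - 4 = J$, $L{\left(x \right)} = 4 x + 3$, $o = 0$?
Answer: $- \frac{94528}{73} \approx -1294.9$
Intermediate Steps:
$L{\left(x \right)} = 3 + 4 x$
$v{\left(J \right)} = 4 + J$
$U = - \frac{13504}{73}$ ($U = \frac{1}{73} - 185 = - \frac{13504}{73} \approx -184.99$)
$U v{\left(L{\left(o \right)} \right)} = - \frac{13504 \left(4 + \left(3 + 4 \cdot 0\right)\right)}{73} = - \frac{13504 \left(4 + \left(3 + 0\right)\right)}{73} = - \frac{13504 \left(4 + 3\right)}{73} = \left(- \frac{13504}{73}\right) 7 = - \frac{94528}{73}$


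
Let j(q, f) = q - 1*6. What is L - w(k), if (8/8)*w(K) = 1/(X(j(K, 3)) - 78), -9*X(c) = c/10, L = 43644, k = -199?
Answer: 59486790/1363 ≈ 43644.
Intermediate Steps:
j(q, f) = -6 + q (j(q, f) = q - 6 = -6 + q)
X(c) = -c/90 (X(c) = -c/(9*10) = -c/90)
w(K) = 1/(-1169/15 - K/90) (w(K) = 1/(-(-6 + K)/90 - 78) = 1/((1/15 - K/90) - 78) = 1/(-1169/15 - K/90))
L - w(k) = 43644 - (-90)/(7014 - 199) = 43644 - (-90)/6815 = 43644 - 1*(-18/1363) = 43644 + 18/1363 = 59486790/1363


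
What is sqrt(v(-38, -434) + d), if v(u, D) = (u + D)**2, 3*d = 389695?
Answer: sqrt(3174141)/3 ≈ 593.87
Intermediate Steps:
d = 389695/3 (d = (1/3)*389695 = 389695/3 ≈ 1.2990e+5)
v(u, D) = (D + u)**2
sqrt(v(-38, -434) + d) = sqrt((-434 - 38)**2 + 389695/3) = sqrt((-472)**2 + 389695/3) = sqrt(222784 + 389695/3) = sqrt(1058047/3) = sqrt(3174141)/3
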